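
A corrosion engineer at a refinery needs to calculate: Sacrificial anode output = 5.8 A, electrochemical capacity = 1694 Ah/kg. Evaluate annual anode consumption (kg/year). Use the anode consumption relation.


Annual consumption = current * hours per year / capacity
Rate = 5.8 * 8760 / 1694 = 30.0 kg/year

30.0 kg/year


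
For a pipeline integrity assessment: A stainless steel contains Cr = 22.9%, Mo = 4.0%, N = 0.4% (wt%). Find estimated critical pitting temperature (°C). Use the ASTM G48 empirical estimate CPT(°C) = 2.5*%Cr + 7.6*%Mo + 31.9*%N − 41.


Apply the ASTM G48 empirical CPT estimate: CPT(°C) = 2.5*%Cr + 7.6*%Mo + 31.9*%N − 41
2.5*22.9 = 57.25; 7.6*4.0 = 30.4; 31.9*0.4 = 12.76
CPT = 57.25 + 30.4 + 12.76 − 41 = 59.41 °C
Rounded to 0.1 °C: CPT ≈ 59.4 °C

59.4 °C


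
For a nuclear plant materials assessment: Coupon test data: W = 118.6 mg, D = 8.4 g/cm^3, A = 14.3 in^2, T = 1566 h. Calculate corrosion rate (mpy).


Apply the mpy weight-loss relation: CR = 534 * W / (D * A * T)
Numerator: 534 * 118.6 = 63332.4
Denominator: 8.4 * 14.3 * 1566 = 188107.92
CR = 63332.4 / 188107.92 = 0.337 mpy

0.337 mpy


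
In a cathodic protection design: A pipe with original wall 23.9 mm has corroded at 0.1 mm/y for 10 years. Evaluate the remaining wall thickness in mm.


Remaining wall = original − CR × time
t = 23.9 − 0.1*10 = 23.9 − 1.0 = 22.9 mm

22.9 mm


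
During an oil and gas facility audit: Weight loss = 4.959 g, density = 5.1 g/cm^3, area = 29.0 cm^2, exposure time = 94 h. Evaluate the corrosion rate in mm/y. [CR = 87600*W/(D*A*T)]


Apply the mm/y weight-loss relation: CR = 87600 * W / (D * A * T)
Numerator: 87600 * 4.959 = 434408.4
Denominator: 5.1 * 29.0 * 94 = 13902.6
CR = 434408.4 / 13902.6 = 31.24656 mm/y

31.24656 mm/y


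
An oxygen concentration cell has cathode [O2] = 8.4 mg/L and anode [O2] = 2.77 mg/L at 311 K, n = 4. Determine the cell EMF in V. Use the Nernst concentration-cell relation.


Apply the Nernst concentration-cell relation: E = (RT/nF)*ln(C_cathode/C_anode)
RT/nF = 8.314*311/(4*96485) = 0.00669963 V
ln(8.4/2.77) = 1.10938
E = 0.00669963 * 1.10938 = 0.00743 V

0.00743 V


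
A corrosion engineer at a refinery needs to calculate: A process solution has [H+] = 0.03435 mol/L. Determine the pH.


pH = −log10[H+]
pH = −log10(0.03435) = 1.46

1.46


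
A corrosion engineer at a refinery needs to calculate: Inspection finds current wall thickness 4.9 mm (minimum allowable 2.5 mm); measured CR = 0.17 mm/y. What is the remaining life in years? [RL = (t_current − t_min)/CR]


Apply the remaining-life relation: RL = (t_current − t_min) / CR
RL = (4.9 − 2.5) / 0.17 = 2.4 / 0.17 = 14.1 years

14.1 years


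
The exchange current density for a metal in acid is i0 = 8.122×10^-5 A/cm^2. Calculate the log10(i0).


i0 = 8.122×10^-5 A/cm^2
log10(i0) = -4.09

-4.09


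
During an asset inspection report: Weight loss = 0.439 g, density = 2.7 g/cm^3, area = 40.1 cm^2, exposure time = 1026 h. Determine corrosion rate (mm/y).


Apply the mm/y weight-loss relation: CR = 87600 * W / (D * A * T)
Numerator: 87600 * 0.439 = 38456.4
Denominator: 2.7 * 40.1 * 1026 = 111085.02
CR = 38456.4 / 111085.02 = 0.346189 mm/y

0.346189 mm/y


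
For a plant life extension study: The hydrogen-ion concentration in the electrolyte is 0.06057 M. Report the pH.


pH = −log10[H+]
pH = −log10(0.06057) = 1.22

1.22


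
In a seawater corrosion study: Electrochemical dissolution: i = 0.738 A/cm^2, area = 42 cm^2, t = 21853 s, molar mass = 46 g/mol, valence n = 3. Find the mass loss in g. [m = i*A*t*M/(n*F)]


Apply Faraday's law: m = i*A*t*M / (n*F)
Total charge passed Q = i*A*t = 0.738*42*21853 = 677355.588 C
m = Q*M/(n*F) = 677355.588*46/(3*96485) = 107.64491 g

107.64491 g


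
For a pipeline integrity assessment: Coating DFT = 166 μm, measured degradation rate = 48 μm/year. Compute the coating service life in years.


Service life = thickness / degradation rate
Life = 166 / 48 = 3.5 years

3.5 years


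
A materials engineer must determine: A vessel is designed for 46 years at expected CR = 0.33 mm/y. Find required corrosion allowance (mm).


Corrosion allowance = CR × design life
CA = 0.33 * 46 = 15.18 mm

15.18 mm


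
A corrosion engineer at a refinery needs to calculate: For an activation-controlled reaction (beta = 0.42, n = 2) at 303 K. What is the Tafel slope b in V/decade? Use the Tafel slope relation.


Apply the Tafel slope relation: b = 2.303*R*T/(beta*n*F)
Numerator: 2.303 * 8.314 * 303 = 5801.58
Denominator: 0.42 * 2 * 96485 = 81047.4
b = 5801.58 / 81047.4 = 0.072 V/decade

0.072 V/decade


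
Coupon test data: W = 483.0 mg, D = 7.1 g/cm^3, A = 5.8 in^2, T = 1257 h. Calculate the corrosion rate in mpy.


Apply the mpy weight-loss relation: CR = 534 * W / (D * A * T)
Numerator: 534 * 483.0 = 257922.0
Denominator: 7.1 * 5.8 * 1257 = 51763.26
CR = 257922.0 / 51763.26 = 4.9827 mpy

4.9827 mpy


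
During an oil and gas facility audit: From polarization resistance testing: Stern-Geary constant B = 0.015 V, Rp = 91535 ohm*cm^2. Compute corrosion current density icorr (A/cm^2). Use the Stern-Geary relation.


Apply the Stern-Geary relation: icorr = B / Rp
icorr = 0.015 / 91535 = 1.639×10^-7 A/cm^2

1.639×10^-7 A/cm^2


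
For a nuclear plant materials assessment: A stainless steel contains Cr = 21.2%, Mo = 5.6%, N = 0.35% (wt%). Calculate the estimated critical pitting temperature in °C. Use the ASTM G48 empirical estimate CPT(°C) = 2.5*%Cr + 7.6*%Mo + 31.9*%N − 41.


Apply the ASTM G48 empirical CPT estimate: CPT(°C) = 2.5*%Cr + 7.6*%Mo + 31.9*%N − 41
2.5*21.2 = 53; 7.6*5.6 = 42.56; 31.9*0.35 = 11.165
CPT = 53 + 42.56 + 11.165 − 41 = 65.725 °C
Rounded to 0.1 °C: CPT ≈ 65.7 °C

65.7 °C


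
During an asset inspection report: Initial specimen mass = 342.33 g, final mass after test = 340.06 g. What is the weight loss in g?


Weight loss = initial − final
WL = 342.33 − 340.06 = 2.27 g

2.27 g


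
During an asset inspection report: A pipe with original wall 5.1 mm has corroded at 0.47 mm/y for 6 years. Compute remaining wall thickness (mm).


Remaining wall = original − CR × time
t = 5.1 − 0.47*6 = 5.1 − 2.82 = 2.28 mm

2.28 mm


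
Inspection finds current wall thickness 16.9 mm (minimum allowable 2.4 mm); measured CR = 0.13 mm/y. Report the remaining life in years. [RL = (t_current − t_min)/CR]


Apply the remaining-life relation: RL = (t_current − t_min) / CR
RL = (16.9 − 2.4) / 0.13 = 14.5 / 0.13 = 111.5 years

111.5 years


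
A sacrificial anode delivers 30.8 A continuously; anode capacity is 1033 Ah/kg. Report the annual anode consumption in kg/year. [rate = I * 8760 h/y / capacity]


Annual consumption = current * hours per year / capacity
Rate = 30.8 * 8760 / 1033 = 261.2 kg/year

261.2 kg/year


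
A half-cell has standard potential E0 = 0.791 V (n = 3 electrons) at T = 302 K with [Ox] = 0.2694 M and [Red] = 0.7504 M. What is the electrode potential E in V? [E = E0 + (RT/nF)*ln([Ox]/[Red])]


Apply the Nernst equation: E = E0 + (RT/nF)*ln([Ox]/[Red])
Step 1: RT/nF = 8.314*302/(3*96485) = 0.00867433 V
Step 2: [Ox]/[Red] = 0.2694/0.7504 = 0.359009
Step 3: ln(0.359009) = -1.024408
Step 4: correction = 0.00867433 * -1.024408 = -0.009 V
E = 0.791 + -0.009 = 0.782 V

0.782 V


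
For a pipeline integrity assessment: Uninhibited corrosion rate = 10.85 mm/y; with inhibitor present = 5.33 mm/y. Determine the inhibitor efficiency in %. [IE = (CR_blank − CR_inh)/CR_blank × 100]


Apply the inhibitor-efficiency definition: IE = (CR_blank − CR_inh)/CR_blank × 100
IE = (10.85 − 5.33) / 10.85 × 100
IE = 5.52 / 10.85 × 100 = 50.9 %

50.9 %


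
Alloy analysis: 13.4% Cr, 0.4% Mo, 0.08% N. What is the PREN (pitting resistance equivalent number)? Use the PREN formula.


Apply the PREN formula: PREN = Cr + 3.3*Mo + 16*N
PREN = 13.4 + 3.3*0.4 + 16*0.08
PREN = 13.4 + 1.32 + 1.28 = 16.0

16.0


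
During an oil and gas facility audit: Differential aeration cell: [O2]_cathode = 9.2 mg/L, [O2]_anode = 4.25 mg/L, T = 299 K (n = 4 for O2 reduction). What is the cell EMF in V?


Apply the Nernst concentration-cell relation: E = (RT/nF)*ln(C_cathode/C_anode)
RT/nF = 8.314*299/(4*96485) = 0.00644112 V
ln(9.2/4.25) = 0.77228
E = 0.00644112 * 0.77228 = 0.00497 V

0.00497 V


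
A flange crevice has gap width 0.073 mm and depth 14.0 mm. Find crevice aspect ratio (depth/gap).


Aspect ratio = depth / gap
Ratio = 14.0 / 0.073 = 191.8

191.8


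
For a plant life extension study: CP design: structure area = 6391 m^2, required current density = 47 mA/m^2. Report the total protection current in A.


I = area * current density, then convert mA → A (÷1000)
I = 6391 * 47 / 1000 = 300.38 A

300.38 A


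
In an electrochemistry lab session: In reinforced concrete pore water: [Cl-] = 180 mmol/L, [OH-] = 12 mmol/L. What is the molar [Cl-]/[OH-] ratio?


Threshold parameter = [Cl-] / [OH-] (molar basis; both in mmol/L, so units cancel)
Ratio = 180 / 12 = 15.0

15.0


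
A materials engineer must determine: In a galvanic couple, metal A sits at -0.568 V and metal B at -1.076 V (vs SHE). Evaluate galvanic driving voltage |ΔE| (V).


Driving voltage is the absolute potential difference.
|ΔE| = |-0.568 − (-1.076)| = 0.508 V

0.508 V


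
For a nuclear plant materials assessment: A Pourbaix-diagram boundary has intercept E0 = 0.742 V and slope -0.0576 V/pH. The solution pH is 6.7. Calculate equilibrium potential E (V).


Apply the Pourbaix line equation: E = E0 + slope*pH
E = 0.742 + (-0.0576)*6.7 = 0.742 + (-0.38592) = 0.35608 V
Rounded to 3 decimal places: E = 0.356 V

0.356 V


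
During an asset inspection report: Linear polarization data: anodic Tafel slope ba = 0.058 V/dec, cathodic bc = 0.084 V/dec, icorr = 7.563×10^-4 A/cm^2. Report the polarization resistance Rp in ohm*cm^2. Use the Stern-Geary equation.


Apply the Stern-Geary equation: Rp = ba*bc / (2.303*icorr*(ba+bc))
ba*bc = 0.058*0.084 = 0.004872
ba+bc = 0.142; 2.303*icorr*(ba+bc) = 2.303*7.563×10^-4*0.142 = 2.4732976×10^-4
Rp = 0.004872 / 2.4732976×10^-4 = 19.7 ohm*cm^2

19.7 ohm*cm^2


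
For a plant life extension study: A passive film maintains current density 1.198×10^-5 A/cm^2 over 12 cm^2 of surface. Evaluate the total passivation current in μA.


I = i_pass * A, then convert A → μA (×10^6)
I = 1.198×10^-5 * 12 * 10^6 = 143.76 μA

143.76 μA


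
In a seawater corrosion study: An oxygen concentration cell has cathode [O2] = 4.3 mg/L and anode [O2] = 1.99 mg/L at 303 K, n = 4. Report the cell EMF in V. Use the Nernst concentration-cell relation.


Apply the Nernst concentration-cell relation: E = (RT/nF)*ln(C_cathode/C_anode)
RT/nF = 8.314*303/(4*96485) = 0.00652729 V
ln(4.3/1.99) = 0.77048
E = 0.00652729 * 0.77048 = 0.00503 V

0.00503 V


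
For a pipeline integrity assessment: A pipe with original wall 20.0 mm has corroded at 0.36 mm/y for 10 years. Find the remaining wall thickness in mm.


Remaining wall = original − CR × time
t = 20.0 − 0.36*10 = 20.0 − 3.6 = 16.4 mm

16.4 mm


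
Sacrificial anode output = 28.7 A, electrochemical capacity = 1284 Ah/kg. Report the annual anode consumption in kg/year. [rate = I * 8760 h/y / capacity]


Annual consumption = current * hours per year / capacity
Rate = 28.7 * 8760 / 1284 = 195.8 kg/year

195.8 kg/year


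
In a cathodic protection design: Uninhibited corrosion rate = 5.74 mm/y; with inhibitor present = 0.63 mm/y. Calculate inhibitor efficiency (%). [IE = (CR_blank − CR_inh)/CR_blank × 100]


Apply the inhibitor-efficiency definition: IE = (CR_blank − CR_inh)/CR_blank × 100
IE = (5.74 − 0.63) / 5.74 × 100
IE = 5.11 / 5.74 × 100 = 89.0 %

89.0 %


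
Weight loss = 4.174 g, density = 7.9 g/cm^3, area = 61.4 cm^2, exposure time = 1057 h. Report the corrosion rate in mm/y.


Apply the mm/y weight-loss relation: CR = 87600 * W / (D * A * T)
Numerator: 87600 * 4.174 = 365642.4
Denominator: 7.9 * 61.4 * 1057 = 512708.42
CR = 365642.4 / 512708.42 = 0.71316 mm/y

0.71316 mm/y


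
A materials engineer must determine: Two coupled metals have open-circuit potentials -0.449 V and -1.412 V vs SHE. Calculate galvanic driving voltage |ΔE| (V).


Driving voltage is the absolute potential difference.
|ΔE| = |-0.449 − (-1.412)| = 0.963 V

0.963 V


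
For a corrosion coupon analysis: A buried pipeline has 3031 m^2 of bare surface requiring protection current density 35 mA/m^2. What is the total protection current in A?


I = area * current density, then convert mA → A (÷1000)
I = 3031 * 35 / 1000 = 106.09 A

106.09 A


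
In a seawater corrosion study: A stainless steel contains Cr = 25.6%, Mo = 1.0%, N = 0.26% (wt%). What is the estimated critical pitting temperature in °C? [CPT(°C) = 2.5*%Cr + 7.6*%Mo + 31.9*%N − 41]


Apply the ASTM G48 empirical CPT estimate: CPT(°C) = 2.5*%Cr + 7.6*%Mo + 31.9*%N − 41
2.5*25.6 = 64; 7.6*1.0 = 7.6; 31.9*0.26 = 8.294
CPT = 64 + 7.6 + 8.294 − 41 = 38.894 °C
Rounded to 0.1 °C: CPT ≈ 38.9 °C

38.9 °C


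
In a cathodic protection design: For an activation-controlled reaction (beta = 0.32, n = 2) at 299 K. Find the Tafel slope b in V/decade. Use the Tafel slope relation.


Apply the Tafel slope relation: b = 2.303*R*T/(beta*n*F)
Numerator: 2.303 * 8.314 * 299 = 5725.0
Denominator: 0.32 * 2 * 96485 = 61750.4
b = 5725.0 / 61750.4 = 0.093 V/decade

0.093 V/decade


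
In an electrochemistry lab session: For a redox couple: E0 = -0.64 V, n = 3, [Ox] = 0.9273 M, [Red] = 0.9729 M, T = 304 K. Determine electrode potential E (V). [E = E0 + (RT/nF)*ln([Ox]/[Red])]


Apply the Nernst equation: E = E0 + (RT/nF)*ln([Ox]/[Red])
Step 1: RT/nF = 8.314*304/(3*96485) = 0.00873178 V
Step 2: [Ox]/[Red] = 0.9273/0.9729 = 0.95313
Step 3: ln(0.95313) = -0.048004
Step 4: correction = 0.00873178 * -0.048004 = -0.0004 V
E = -0.64 + -0.0004 = -0.6404 V

-0.6404 V


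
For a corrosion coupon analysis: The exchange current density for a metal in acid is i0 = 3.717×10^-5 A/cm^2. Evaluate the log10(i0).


i0 = 3.717×10^-5 A/cm^2
log10(i0) = -4.43

-4.43


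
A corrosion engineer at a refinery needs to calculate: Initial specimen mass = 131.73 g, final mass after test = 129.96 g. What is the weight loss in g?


Weight loss = initial − final
WL = 131.73 − 129.96 = 1.77 g

1.77 g


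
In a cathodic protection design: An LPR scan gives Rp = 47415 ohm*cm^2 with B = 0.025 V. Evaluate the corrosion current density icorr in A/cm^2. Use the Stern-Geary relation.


Apply the Stern-Geary relation: icorr = B / Rp
icorr = 0.025 / 47415 = 5.273×10^-7 A/cm^2

5.273×10^-7 A/cm^2


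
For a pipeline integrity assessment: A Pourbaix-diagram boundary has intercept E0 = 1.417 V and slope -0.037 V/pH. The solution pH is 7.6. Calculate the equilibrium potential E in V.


Apply the Pourbaix line equation: E = E0 + slope*pH
E = 1.417 + (-0.037)*7.6 = 1.417 + (-0.2812) = 1.1358 V
Rounded to 4 decimal places: E = 1.1358 V

1.1358 V


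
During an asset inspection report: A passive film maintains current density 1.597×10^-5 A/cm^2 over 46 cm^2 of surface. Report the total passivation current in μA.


I = i_pass * A, then convert A → μA (×10^6)
I = 1.597×10^-5 * 46 * 10^6 = 734.62 μA

734.62 μA


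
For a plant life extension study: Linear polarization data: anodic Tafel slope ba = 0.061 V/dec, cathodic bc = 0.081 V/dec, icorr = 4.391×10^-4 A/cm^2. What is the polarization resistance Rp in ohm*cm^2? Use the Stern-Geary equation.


Apply the Stern-Geary equation: Rp = ba*bc / (2.303*icorr*(ba+bc))
ba*bc = 0.061*0.081 = 0.004941
ba+bc = 0.142; 2.303*icorr*(ba+bc) = 2.303*4.391×10^-4*0.142 = 1.4359712×10^-4
Rp = 0.004941 / 1.4359712×10^-4 = 34.41 ohm*cm^2

34.41 ohm*cm^2


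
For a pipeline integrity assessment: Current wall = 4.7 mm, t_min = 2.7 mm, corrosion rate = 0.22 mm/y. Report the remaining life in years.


Apply the remaining-life relation: RL = (t_current − t_min) / CR
RL = (4.7 − 2.7) / 0.22 = 2.0 / 0.22 = 9.1 years

9.1 years


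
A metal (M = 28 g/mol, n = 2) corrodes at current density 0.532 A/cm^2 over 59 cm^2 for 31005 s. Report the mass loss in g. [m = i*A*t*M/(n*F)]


Apply Faraday's law: m = i*A*t*M / (n*F)
Total charge passed Q = i*A*t = 0.532*59*31005 = 973184.94 C
m = Q*M/(n*F) = 973184.94*28/(2*96485) = 141.2094 g

141.2094 g


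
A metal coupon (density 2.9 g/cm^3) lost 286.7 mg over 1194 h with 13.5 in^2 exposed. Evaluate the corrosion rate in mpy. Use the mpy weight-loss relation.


Apply the mpy weight-loss relation: CR = 534 * W / (D * A * T)
Numerator: 534 * 286.7 = 153097.8
Denominator: 2.9 * 13.5 * 1194 = 46745.1
CR = 153097.8 / 46745.1 = 3.27516 mpy

3.27516 mpy


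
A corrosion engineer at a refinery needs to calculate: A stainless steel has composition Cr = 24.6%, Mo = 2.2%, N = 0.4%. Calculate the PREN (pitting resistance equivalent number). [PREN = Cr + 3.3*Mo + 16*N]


Apply the PREN formula: PREN = Cr + 3.3*Mo + 16*N
PREN = 24.6 + 3.3*2.2 + 16*0.4
PREN = 24.6 + 7.26 + 6.4 = 38.26

38.26


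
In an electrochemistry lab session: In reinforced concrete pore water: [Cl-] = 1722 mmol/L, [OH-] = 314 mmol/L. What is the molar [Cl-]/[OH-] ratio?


Threshold parameter = [Cl-] / [OH-] (molar basis; both in mmol/L, so units cancel)
Ratio = 1722 / 314 = 5.48

5.48


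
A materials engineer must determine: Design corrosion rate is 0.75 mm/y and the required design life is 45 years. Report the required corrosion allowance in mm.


Corrosion allowance = CR × design life
CA = 0.75 * 45 = 33.75 mm

33.75 mm


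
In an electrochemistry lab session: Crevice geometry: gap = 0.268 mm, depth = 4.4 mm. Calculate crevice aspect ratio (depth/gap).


Aspect ratio = depth / gap
Ratio = 4.4 / 0.268 = 16.4

16.4


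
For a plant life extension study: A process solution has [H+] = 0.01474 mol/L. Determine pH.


pH = −log10[H+]
pH = −log10(0.01474) = 1.83

1.83


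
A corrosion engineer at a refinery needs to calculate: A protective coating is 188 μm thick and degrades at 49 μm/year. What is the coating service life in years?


Service life = thickness / degradation rate
Life = 188 / 49 = 3.8 years

3.8 years


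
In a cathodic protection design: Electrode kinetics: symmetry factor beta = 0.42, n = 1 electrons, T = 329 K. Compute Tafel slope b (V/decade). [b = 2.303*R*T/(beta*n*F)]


Apply the Tafel slope relation: b = 2.303*R*T/(beta*n*F)
Numerator: 2.303 * 8.314 * 329 = 6299.41
Denominator: 0.42 * 1 * 96485 = 40523.7
b = 6299.41 / 40523.7 = 0.1555 V/decade

0.1555 V/decade


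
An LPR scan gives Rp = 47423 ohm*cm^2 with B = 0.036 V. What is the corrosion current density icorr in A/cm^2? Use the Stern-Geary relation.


Apply the Stern-Geary relation: icorr = B / Rp
icorr = 0.036 / 47423 = 7.591×10^-7 A/cm^2

7.591×10^-7 A/cm^2


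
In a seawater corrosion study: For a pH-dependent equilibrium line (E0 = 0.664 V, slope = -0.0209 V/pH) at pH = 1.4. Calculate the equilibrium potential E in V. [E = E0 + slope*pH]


Apply the Pourbaix line equation: E = E0 + slope*pH
E = 0.664 + (-0.0209)*1.4 = 0.664 + (-0.02926) = 0.63474 V
Rounded to 4 decimal places: E = 0.6347 V

0.6347 V


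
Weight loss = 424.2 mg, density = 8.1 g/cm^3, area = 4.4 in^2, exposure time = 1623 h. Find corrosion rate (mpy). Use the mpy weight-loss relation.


Apply the mpy weight-loss relation: CR = 534 * W / (D * A * T)
Numerator: 534 * 424.2 = 226522.8
Denominator: 8.1 * 4.4 * 1623 = 57843.72
CR = 226522.8 / 57843.72 = 3.91612 mpy

3.91612 mpy


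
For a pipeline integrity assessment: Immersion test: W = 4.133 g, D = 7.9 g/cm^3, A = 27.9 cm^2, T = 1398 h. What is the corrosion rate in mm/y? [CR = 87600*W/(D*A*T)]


Apply the mm/y weight-loss relation: CR = 87600 * W / (D * A * T)
Numerator: 87600 * 4.133 = 362050.8
Denominator: 7.9 * 27.9 * 1398 = 308133.18
CR = 362050.8 / 308133.18 = 1.175 mm/y

1.175 mm/y


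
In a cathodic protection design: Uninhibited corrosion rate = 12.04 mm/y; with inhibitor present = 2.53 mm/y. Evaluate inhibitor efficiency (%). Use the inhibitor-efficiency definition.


Apply the inhibitor-efficiency definition: IE = (CR_blank − CR_inh)/CR_blank × 100
IE = (12.04 − 2.53) / 12.04 × 100
IE = 9.51 / 12.04 × 100 = 79.0 %

79.0 %


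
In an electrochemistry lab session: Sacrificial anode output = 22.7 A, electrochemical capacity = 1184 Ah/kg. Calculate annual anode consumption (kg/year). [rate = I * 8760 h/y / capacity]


Annual consumption = current * hours per year / capacity
Rate = 22.7 * 8760 / 1184 = 167.9 kg/year

167.9 kg/year


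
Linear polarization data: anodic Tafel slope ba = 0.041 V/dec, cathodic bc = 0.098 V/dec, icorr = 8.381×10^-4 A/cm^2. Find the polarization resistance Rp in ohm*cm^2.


Apply the Stern-Geary equation: Rp = ba*bc / (2.303*icorr*(ba+bc))
ba*bc = 0.041*0.098 = 0.004018
ba+bc = 0.139; 2.303*icorr*(ba+bc) = 2.303*8.381×10^-4*0.139 = 2.6829006×10^-4
Rp = 0.004018 / 2.6829006×10^-4 = 14.98 ohm*cm^2

14.98 ohm*cm^2


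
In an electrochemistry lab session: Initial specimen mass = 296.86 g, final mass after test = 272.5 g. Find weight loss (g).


Weight loss = initial − final
WL = 296.86 − 272.5 = 24.36 g

24.36 g


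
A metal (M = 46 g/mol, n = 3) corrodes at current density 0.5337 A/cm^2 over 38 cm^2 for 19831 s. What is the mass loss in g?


Apply Faraday's law: m = i*A*t*M / (n*F)
Total charge passed Q = i*A*t = 0.5337*38*19831 = 402184.5786 C
m = Q*M/(n*F) = 402184.5786*46/(3*96485) = 63.91491 g

63.91491 g


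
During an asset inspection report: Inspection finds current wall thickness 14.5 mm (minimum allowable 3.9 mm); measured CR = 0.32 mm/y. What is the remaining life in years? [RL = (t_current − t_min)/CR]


Apply the remaining-life relation: RL = (t_current − t_min) / CR
RL = (14.5 − 3.9) / 0.32 = 10.6 / 0.32 = 33.1 years

33.1 years


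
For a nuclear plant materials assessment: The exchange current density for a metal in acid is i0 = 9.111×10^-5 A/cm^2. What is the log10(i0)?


i0 = 9.111×10^-5 A/cm^2
log10(i0) = -4.04

-4.04


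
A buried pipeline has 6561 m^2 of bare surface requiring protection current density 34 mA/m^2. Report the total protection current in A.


I = area * current density, then convert mA → A (÷1000)
I = 6561 * 34 / 1000 = 223.07 A

223.07 A


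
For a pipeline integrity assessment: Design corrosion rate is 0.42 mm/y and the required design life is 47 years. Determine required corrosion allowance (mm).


Corrosion allowance = CR × design life
CA = 0.42 * 47 = 19.74 mm

19.74 mm


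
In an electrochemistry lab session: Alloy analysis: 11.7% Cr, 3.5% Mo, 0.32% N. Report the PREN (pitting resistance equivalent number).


Apply the PREN formula: PREN = Cr + 3.3*Mo + 16*N
PREN = 11.7 + 3.3*3.5 + 16*0.32
PREN = 11.7 + 11.55 + 5.12 = 28.37

28.37


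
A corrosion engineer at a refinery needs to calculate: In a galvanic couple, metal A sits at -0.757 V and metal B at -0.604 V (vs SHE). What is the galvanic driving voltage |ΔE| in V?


Driving voltage is the absolute potential difference.
|ΔE| = |-0.757 − (-0.604)| = 0.153 V

0.153 V


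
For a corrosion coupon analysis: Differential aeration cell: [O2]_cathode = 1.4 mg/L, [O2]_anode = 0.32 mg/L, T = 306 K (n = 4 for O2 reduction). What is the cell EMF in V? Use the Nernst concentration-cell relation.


Apply the Nernst concentration-cell relation: E = (RT/nF)*ln(C_cathode/C_anode)
RT/nF = 8.314*306/(4*96485) = 0.00659192 V
ln(1.4/0.32) = 1.47591
E = 0.00659192 * 1.47591 = 0.00973 V

0.00973 V


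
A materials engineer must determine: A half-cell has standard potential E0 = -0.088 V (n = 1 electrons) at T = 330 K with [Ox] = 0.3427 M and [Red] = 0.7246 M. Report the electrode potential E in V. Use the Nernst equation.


Apply the Nernst equation: E = E0 + (RT/nF)*ln([Ox]/[Red])
Step 1: RT/nF = 8.314*330/(1*96485) = 0.02843572 V
Step 2: [Ox]/[Red] = 0.3427/0.7246 = 0.472951
Step 3: ln(0.472951) = -0.748763
Step 4: correction = 0.02843572 * -0.748763 = -0.021 V
E = -0.088 + -0.021 = -0.109 V

-0.109 V


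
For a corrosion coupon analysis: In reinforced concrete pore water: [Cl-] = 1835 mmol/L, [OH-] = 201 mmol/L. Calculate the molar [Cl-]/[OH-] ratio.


Threshold parameter = [Cl-] / [OH-] (molar basis; both in mmol/L, so units cancel)
Ratio = 1835 / 201 = 9.13

9.13


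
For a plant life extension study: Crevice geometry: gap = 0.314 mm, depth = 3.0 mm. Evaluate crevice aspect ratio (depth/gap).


Aspect ratio = depth / gap
Ratio = 3.0 / 0.314 = 9.6

9.6


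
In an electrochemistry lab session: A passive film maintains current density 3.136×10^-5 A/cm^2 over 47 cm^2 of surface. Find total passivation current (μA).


I = i_pass * A, then convert A → μA (×10^6)
I = 3.136×10^-5 * 47 * 10^6 = 1473.92 μA

1473.92 μA


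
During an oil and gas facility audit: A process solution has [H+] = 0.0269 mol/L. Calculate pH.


pH = −log10[H+]
pH = −log10(0.0269) = 1.57

1.57


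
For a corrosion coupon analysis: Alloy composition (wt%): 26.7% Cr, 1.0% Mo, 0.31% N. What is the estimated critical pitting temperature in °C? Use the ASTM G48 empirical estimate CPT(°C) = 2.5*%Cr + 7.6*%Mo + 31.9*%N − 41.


Apply the ASTM G48 empirical CPT estimate: CPT(°C) = 2.5*%Cr + 7.6*%Mo + 31.9*%N − 41
2.5*26.7 = 66.75; 7.6*1.0 = 7.6; 31.9*0.31 = 9.889
CPT = 66.75 + 7.6 + 9.889 − 41 = 43.239 °C
Rounded to 0.1 °C: CPT ≈ 43.2 °C

43.2 °C


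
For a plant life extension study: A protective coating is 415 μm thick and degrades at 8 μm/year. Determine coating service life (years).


Service life = thickness / degradation rate
Life = 415 / 8 = 51.9 years

51.9 years


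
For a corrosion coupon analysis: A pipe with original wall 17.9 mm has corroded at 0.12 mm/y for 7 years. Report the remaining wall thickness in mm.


Remaining wall = original − CR × time
t = 17.9 − 0.12*7 = 17.9 − 0.84 = 17.06 mm

17.06 mm


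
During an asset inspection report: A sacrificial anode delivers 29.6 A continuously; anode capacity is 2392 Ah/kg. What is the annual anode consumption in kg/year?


Annual consumption = current * hours per year / capacity
Rate = 29.6 * 8760 / 2392 = 108.4 kg/year

108.4 kg/year


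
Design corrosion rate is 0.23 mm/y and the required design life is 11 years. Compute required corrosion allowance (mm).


Corrosion allowance = CR × design life
CA = 0.23 * 11 = 2.53 mm

2.53 mm


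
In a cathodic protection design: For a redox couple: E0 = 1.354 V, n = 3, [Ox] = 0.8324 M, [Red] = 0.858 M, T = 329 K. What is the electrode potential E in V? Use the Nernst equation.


Apply the Nernst equation: E = E0 + (RT/nF)*ln([Ox]/[Red])
Step 1: RT/nF = 8.314*329/(3*96485) = 0.00944985 V
Step 2: [Ox]/[Red] = 0.8324/0.858 = 0.970163
Step 3: ln(0.970163) = -0.030291
Step 4: correction = 0.00944985 * -0.030291 = -0.0003 V
E = 1.354 + -0.0003 = 1.3537 V

1.3537 V


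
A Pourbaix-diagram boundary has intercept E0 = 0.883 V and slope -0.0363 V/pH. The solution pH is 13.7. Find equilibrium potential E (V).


Apply the Pourbaix line equation: E = E0 + slope*pH
E = 0.883 + (-0.0363)*13.7 = 0.883 + (-0.49731) = 0.38569 V
Rounded to 4 decimal places: E = 0.3857 V

0.3857 V


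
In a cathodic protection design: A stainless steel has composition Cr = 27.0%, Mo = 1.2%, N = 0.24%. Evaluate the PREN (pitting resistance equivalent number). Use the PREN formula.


Apply the PREN formula: PREN = Cr + 3.3*Mo + 16*N
PREN = 27.0 + 3.3*1.2 + 16*0.24
PREN = 27.0 + 3.96 + 3.84 = 34.8

34.8


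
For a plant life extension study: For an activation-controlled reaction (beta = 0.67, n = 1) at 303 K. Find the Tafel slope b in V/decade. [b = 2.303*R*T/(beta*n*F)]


Apply the Tafel slope relation: b = 2.303*R*T/(beta*n*F)
Numerator: 2.303 * 8.314 * 303 = 5801.58
Denominator: 0.67 * 1 * 96485 = 64644.95
b = 5801.58 / 64644.95 = 0.0897 V/decade

0.0897 V/decade


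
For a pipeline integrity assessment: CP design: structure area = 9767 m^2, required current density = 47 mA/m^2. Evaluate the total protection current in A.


I = area * current density, then convert mA → A (÷1000)
I = 9767 * 47 / 1000 = 459.05 A

459.05 A


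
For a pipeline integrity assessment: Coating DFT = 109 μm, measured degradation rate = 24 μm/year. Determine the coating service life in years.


Service life = thickness / degradation rate
Life = 109 / 24 = 4.5 years

4.5 years


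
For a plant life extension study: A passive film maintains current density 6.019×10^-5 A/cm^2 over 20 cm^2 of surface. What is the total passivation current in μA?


I = i_pass * A, then convert A → μA (×10^6)
I = 6.019×10^-5 * 20 * 10^6 = 1203.8 μA

1203.8 μA


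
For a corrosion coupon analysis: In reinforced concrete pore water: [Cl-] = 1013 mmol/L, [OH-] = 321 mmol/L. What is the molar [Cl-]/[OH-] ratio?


Threshold parameter = [Cl-] / [OH-] (molar basis; both in mmol/L, so units cancel)
Ratio = 1013 / 321 = 3.16

3.16


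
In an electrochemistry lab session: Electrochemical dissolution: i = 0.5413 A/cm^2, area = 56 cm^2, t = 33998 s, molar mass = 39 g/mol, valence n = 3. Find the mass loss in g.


Apply Faraday's law: m = i*A*t*M / (n*F)
Total charge passed Q = i*A*t = 0.5413*56*33998 = 1030574.5744 C
m = Q*M/(n*F) = 1030574.5744*39/(3*96485) = 138.85546 g

138.85546 g


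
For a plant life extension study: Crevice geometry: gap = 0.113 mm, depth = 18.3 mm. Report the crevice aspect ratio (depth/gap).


Aspect ratio = depth / gap
Ratio = 18.3 / 0.113 = 161.9

161.9


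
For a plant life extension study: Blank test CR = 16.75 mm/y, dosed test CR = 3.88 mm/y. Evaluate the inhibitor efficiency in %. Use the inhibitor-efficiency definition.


Apply the inhibitor-efficiency definition: IE = (CR_blank − CR_inh)/CR_blank × 100
IE = (16.75 − 3.88) / 16.75 × 100
IE = 12.87 / 16.75 × 100 = 76.8 %

76.8 %


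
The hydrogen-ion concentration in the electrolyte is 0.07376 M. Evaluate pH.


pH = −log10[H+]
pH = −log10(0.07376) = 1.13

1.13


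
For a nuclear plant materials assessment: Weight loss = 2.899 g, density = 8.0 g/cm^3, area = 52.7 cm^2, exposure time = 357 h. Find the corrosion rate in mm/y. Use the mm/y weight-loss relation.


Apply the mm/y weight-loss relation: CR = 87600 * W / (D * A * T)
Numerator: 87600 * 2.899 = 253952.4
Denominator: 8.0 * 52.7 * 357 = 150511.2
CR = 253952.4 / 150511.2 = 1.68727 mm/y

1.68727 mm/y


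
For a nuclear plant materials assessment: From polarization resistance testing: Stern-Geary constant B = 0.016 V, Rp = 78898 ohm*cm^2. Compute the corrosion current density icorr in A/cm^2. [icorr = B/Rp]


Apply the Stern-Geary relation: icorr = B / Rp
icorr = 0.016 / 78898 = 2.028×10^-7 A/cm^2

2.028×10^-7 A/cm^2


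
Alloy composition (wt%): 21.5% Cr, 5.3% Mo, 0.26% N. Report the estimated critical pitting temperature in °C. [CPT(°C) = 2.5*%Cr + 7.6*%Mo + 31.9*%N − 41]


Apply the ASTM G48 empirical CPT estimate: CPT(°C) = 2.5*%Cr + 7.6*%Mo + 31.9*%N − 41
2.5*21.5 = 53.75; 7.6*5.3 = 40.28; 31.9*0.26 = 8.294
CPT = 53.75 + 40.28 + 8.294 − 41 = 61.324 °C
Rounded to 0.1 °C: CPT ≈ 61.3 °C

61.3 °C


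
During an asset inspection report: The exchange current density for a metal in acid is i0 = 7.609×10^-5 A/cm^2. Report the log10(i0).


i0 = 7.609×10^-5 A/cm^2
log10(i0) = -4.119

-4.119


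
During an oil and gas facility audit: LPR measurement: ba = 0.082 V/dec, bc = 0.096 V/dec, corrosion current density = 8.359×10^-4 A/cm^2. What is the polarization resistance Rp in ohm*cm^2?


Apply the Stern-Geary equation: Rp = ba*bc / (2.303*icorr*(ba+bc))
ba*bc = 0.082*0.096 = 0.007872
ba+bc = 0.178; 2.303*icorr*(ba+bc) = 2.303*8.359×10^-4*0.178 = 3.4266383×10^-4
Rp = 0.007872 / 3.4266383×10^-4 = 22.97 ohm*cm^2

22.97 ohm*cm^2


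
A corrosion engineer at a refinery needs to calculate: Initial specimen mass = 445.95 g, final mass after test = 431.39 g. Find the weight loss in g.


Weight loss = initial − final
WL = 445.95 − 431.39 = 14.56 g

14.56 g


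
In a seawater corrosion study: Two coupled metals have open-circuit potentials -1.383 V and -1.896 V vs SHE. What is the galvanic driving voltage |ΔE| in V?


Driving voltage is the absolute potential difference.
|ΔE| = |-1.383 − (-1.896)| = 0.513 V

0.513 V


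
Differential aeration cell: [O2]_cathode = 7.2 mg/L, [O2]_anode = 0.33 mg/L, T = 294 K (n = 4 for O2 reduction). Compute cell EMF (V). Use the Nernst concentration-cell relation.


Apply the Nernst concentration-cell relation: E = (RT/nF)*ln(C_cathode/C_anode)
RT/nF = 8.314*294/(4*96485) = 0.00633341 V
ln(7.2/0.33) = 3.08274
E = 0.00633341 * 3.08274 = 0.01952 V

0.01952 V


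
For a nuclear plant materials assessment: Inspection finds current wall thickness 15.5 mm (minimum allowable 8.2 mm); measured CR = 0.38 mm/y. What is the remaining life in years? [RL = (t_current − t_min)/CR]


Apply the remaining-life relation: RL = (t_current − t_min) / CR
RL = (15.5 − 8.2) / 0.38 = 7.3 / 0.38 = 19.2 years

19.2 years


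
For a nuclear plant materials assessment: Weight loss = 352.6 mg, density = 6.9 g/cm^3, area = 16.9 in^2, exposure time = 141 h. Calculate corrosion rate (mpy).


Apply the mpy weight-loss relation: CR = 534 * W / (D * A * T)
Numerator: 534 * 352.6 = 188288.4
Denominator: 6.9 * 16.9 * 141 = 16442.01
CR = 188288.4 / 16442.01 = 11.45167 mpy

11.45167 mpy


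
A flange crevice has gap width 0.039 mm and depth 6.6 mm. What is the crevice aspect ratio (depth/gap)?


Aspect ratio = depth / gap
Ratio = 6.6 / 0.039 = 169.2

169.2


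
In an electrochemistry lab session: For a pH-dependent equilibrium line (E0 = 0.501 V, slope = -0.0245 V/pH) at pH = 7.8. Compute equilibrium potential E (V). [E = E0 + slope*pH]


Apply the Pourbaix line equation: E = E0 + slope*pH
E = 0.501 + (-0.0245)*7.8 = 0.501 + (-0.1911) = 0.3099 V
Rounded to 4 decimal places: E = 0.3099 V

0.3099 V


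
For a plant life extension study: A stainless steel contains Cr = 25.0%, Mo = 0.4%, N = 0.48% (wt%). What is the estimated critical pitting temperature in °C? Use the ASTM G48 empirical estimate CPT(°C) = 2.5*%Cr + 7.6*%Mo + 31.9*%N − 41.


Apply the ASTM G48 empirical CPT estimate: CPT(°C) = 2.5*%Cr + 7.6*%Mo + 31.9*%N − 41
2.5*25.0 = 62.5; 7.6*0.4 = 3.04; 31.9*0.48 = 15.312
CPT = 62.5 + 3.04 + 15.312 − 41 = 39.852 °C
Rounded to 0.1 °C: CPT ≈ 39.9 °C

39.9 °C


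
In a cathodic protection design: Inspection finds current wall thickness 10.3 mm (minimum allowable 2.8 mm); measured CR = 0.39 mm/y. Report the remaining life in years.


Apply the remaining-life relation: RL = (t_current − t_min) / CR
RL = (10.3 − 2.8) / 0.39 = 7.5 / 0.39 = 19.2 years

19.2 years


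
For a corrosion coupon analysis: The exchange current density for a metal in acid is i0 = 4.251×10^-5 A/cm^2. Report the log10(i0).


i0 = 4.251×10^-5 A/cm^2
log10(i0) = -4.372

-4.372


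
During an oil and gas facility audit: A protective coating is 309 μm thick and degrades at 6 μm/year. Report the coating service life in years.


Service life = thickness / degradation rate
Life = 309 / 6 = 51.5 years

51.5 years


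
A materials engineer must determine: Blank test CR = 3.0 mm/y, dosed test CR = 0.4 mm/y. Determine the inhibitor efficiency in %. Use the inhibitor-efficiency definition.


Apply the inhibitor-efficiency definition: IE = (CR_blank − CR_inh)/CR_blank × 100
IE = (3.0 − 0.4) / 3.0 × 100
IE = 2.6 / 3.0 × 100 = 86.7 %

86.7 %


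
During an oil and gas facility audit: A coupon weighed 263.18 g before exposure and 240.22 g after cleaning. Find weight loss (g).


Weight loss = initial − final
WL = 263.18 − 240.22 = 22.96 g

22.96 g


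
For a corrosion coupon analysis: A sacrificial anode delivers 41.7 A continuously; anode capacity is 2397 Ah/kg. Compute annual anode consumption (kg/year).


Annual consumption = current * hours per year / capacity
Rate = 41.7 * 8760 / 2397 = 152.4 kg/year

152.4 kg/year


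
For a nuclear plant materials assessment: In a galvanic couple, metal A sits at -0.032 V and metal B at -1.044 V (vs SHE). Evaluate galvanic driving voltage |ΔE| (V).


Driving voltage is the absolute potential difference.
|ΔE| = |-0.032 − (-1.044)| = 1.012 V

1.012 V


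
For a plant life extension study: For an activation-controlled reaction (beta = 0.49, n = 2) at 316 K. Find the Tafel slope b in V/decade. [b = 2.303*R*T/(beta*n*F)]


Apply the Tafel slope relation: b = 2.303*R*T/(beta*n*F)
Numerator: 2.303 * 8.314 * 316 = 6050.5
Denominator: 0.49 * 2 * 96485 = 94555.3
b = 6050.5 / 94555.3 = 0.064 V/decade

0.064 V/decade


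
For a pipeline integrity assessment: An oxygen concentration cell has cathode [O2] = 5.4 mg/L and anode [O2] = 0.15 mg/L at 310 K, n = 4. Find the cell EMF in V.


Apply the Nernst concentration-cell relation: E = (RT/nF)*ln(C_cathode/C_anode)
RT/nF = 8.314*310/(4*96485) = 0.00667808 V
ln(5.4/0.15) = 3.58352
E = 0.00667808 * 3.58352 = 0.02393 V

0.02393 V


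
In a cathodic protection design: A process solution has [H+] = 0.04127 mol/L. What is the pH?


pH = −log10[H+]
pH = −log10(0.04127) = 1.38

1.38


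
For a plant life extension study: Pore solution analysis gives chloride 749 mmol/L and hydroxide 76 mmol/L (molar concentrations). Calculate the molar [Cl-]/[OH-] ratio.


Threshold parameter = [Cl-] / [OH-] (molar basis; both in mmol/L, so units cancel)
Ratio = 749 / 76 = 9.86

9.86


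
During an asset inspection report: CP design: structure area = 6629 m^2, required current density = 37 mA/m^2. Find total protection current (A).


I = area * current density, then convert mA → A (÷1000)
I = 6629 * 37 / 1000 = 245.27 A

245.27 A


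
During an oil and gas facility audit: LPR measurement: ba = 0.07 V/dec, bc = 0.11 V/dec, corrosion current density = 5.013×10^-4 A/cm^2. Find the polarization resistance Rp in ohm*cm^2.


Apply the Stern-Geary equation: Rp = ba*bc / (2.303*icorr*(ba+bc))
ba*bc = 0.07*0.11 = 0.0077
ba+bc = 0.18; 2.303*icorr*(ba+bc) = 2.303*5.013×10^-4*0.18 = 2.078089×10^-4
Rp = 0.0077 / 2.078089×10^-4 = 37.05 ohm*cm^2

37.05 ohm*cm^2


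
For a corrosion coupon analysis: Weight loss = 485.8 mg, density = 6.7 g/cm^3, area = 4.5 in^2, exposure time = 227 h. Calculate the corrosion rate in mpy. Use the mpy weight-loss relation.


Apply the mpy weight-loss relation: CR = 534 * W / (D * A * T)
Numerator: 534 * 485.8 = 259417.2
Denominator: 6.7 * 4.5 * 227 = 6844.05
CR = 259417.2 / 6844.05 = 37.90405 mpy

37.90405 mpy


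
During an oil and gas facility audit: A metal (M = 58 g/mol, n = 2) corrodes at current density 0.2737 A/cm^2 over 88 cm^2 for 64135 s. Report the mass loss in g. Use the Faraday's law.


Apply Faraday's law: m = i*A*t*M / (n*F)
Total charge passed Q = i*A*t = 0.2737*88*64135 = 1544729.956 C
m = Q*M/(n*F) = 1544729.956*58/(2*96485) = 464.29153 g

464.29153 g


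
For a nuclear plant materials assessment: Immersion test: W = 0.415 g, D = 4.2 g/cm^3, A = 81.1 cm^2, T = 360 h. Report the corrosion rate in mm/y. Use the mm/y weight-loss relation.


Apply the mm/y weight-loss relation: CR = 87600 * W / (D * A * T)
Numerator: 87600 * 0.415 = 36354.0
Denominator: 4.2 * 81.1 * 360 = 122623.2
CR = 36354.0 / 122623.2 = 0.2965 mm/y

0.2965 mm/y


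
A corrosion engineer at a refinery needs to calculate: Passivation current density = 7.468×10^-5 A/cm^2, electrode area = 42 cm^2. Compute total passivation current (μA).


I = i_pass * A, then convert A → μA (×10^6)
I = 7.468×10^-5 * 42 * 10^6 = 3136.56 μA

3136.56 μA


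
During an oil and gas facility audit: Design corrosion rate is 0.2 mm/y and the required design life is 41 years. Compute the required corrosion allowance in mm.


Corrosion allowance = CR × design life
CA = 0.2 * 41 = 8.2 mm

8.2 mm
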